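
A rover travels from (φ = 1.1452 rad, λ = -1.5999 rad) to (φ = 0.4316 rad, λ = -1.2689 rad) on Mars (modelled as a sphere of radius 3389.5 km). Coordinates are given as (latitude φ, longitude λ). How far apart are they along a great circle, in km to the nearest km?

2522 km

In radians: φ₁ = 1.1452, φ₂ = 0.4316, Δλ = 18.965° = 0.3310 rad.
cos c = sin φ₁ sin φ₂ + cos φ₁ cos φ₂ cos Δλ = (0.9108)(0.4183) + (0.4129)(0.9083)(0.9457) = 0.73565,
so c = arccos(0.73565) = 0.74416 rad.
Distance = R·c = 3389.5 × 0.7442 ≈ 2522 km.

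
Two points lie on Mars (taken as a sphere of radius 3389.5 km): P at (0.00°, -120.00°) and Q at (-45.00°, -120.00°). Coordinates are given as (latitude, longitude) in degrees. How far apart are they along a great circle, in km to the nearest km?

Let φ₁ = 0.0000 rad, φ₂ = -0.7854 rad, and Δλ = 0.0000 rad.
cos c = sin φ₁ sin φ₂ + cos φ₁ cos φ₂ cos Δλ = (0.0000)(-0.7071) + (1.0000)(0.7071)(1.0000) = 0.70711,
so c = arccos(0.70711) = 0.78540 rad.
Distance = R·c = 3389.5 × 0.7854 ≈ 2662 km.

2662 km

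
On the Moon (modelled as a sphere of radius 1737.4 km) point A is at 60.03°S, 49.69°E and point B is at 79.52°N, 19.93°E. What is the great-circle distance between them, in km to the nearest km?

4264 km

Let φ₁ = -1.0477 rad, φ₂ = 1.3879 rad, and Δλ = -0.5194 rad.
cos c = sin φ₁ sin φ₂ + cos φ₁ cos φ₂ cos Δλ = (-0.8663)(0.9833) + (0.4995)(0.1819)(0.8681) = -0.77296,
so c = arccos(-0.77296) = 2.45428 rad.
Distance = R·c = 1737.4 × 2.4543 ≈ 4264 km.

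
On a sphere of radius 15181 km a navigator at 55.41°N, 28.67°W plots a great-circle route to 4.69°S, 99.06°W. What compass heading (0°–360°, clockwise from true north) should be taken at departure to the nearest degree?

With φ₁ = 0.9671, φ₂ = -0.0819, Δλ = -1.2285 rad, the forward-azimuth formula gives
θ = atan2( sin Δλ cos φ₂ , cos φ₁ sin φ₂ − sin φ₁ cos φ₂ cos Δλ ) = atan2(-0.9388, -0.3218) = -108.92°.
Adding 360° brings this into [0°, 360°): 251°.

251°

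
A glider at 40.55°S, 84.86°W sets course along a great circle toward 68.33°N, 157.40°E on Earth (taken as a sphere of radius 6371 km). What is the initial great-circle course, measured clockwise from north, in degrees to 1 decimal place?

Δλ = -117.740° = -2.0550 rad.
y = sin Δλ · cos φ₂ = (-0.8851)(0.3693) = -0.3268
x = cos φ₁ sin φ₂ − sin φ₁ cos φ₂ cos Δλ = (0.7598)(0.9293) − (-0.6501)(0.3693)(-0.4655) = 0.5944
θ = atan2(y, x) = -28.80°; adding 360° gives 331.2°.

331.2°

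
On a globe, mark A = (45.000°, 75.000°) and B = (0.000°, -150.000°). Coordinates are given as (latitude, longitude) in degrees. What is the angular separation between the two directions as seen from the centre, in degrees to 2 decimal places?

120.00°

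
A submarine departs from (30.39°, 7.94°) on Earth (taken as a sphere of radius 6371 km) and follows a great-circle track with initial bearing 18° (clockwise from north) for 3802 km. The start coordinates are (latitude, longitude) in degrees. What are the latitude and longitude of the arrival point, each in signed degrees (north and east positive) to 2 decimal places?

61.58°, 29.34°

Angular distance δ = d/R = 3802/6371 = 0.59677 rad; initial bearing θ = 0.3142 rad.
sin φ₂ = sin φ₁ cos δ + cos φ₁ sin δ cos θ = (0.5059)(0.8272) + (0.8626)(0.5620)(0.9511) = 0.8795, so φ₂ = 61.58°.
Δλ = atan2(sin θ sin δ cos φ₁, cos δ − sin φ₁ sin φ₂) = atan2(0.1498, 0.3822) = 21.400°.
λ₂ = 7.940° + 21.400° = 29.34°.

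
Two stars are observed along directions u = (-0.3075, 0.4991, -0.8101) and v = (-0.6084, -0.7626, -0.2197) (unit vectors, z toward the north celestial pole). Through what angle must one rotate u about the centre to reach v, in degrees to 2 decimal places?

u·v = -0.0156; |u| = 1.0000, |v| = 1.0000.
cos θ = (u·v)/(|u||v|) = -0.0156, so θ = 90.89°.

90.89°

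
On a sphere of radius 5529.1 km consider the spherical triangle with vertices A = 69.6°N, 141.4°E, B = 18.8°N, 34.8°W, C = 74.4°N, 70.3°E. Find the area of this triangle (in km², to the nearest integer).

6737584 km²

Side lengths (central angles): a = 1.3242, b = 0.3678, c = 1.5980 rad; semiperimeter s = 1.6450.
By l'Huilier's theorem, tan(E/4) = √[tan(s/2) tan((s−a)/2) tan((s−b)/2) tan((s−c)/2)], giving spherical excess E = 0.2204 rad.
Area = E·R² = 0.2204 × (5529.1)² ≈ 6737584 km².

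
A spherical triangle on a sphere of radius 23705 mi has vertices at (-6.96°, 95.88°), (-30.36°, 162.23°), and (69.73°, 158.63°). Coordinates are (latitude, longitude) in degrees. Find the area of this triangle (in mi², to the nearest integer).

Side lengths (central angles): a = 1.7475, b = 1.5270, c = 1.1540 rad; semiperimeter s = 2.2142.
By l'Huilier's theorem, tan(E/4) = √[tan(s/2) tan((s−a)/2) tan((s−b)/2) tan((s−c)/2)], giving spherical excess E = 1.2233 rad.
Area = E·R² = 1.2233 × (23705)² ≈ 687431232 mi².

687431232 mi²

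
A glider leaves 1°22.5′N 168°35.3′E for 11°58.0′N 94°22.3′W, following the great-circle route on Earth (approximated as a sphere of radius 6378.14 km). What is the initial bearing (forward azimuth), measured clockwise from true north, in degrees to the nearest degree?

78°

With φ₁ = 0.0240, φ₂ = 0.2089, Δλ = 1.6937 rad, the forward-azimuth formula gives
θ = atan2( sin Δλ cos φ₂ , cos φ₁ sin φ₂ − sin φ₁ cos φ₂ cos Δλ ) = atan2(0.9709, 0.2102) = 77.79°.
So the initial bearing is 78°.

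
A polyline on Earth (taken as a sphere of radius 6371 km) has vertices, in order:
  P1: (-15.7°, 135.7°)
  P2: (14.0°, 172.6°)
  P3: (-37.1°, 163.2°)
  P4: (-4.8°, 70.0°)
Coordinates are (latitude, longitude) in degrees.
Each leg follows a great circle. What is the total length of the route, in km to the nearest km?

Leg P1→P2: central angle 0.8210 rad, distance 5230.3 km.
Leg P2→P3: central angle 0.9051 rad, distance 5766.7 km.
Leg P3→P4: central angle 1.5647 rad, distance 9968.6 km.
Total: 5230.3 + 5766.7 + 9968.6 ≈ 20966 km.

20966 km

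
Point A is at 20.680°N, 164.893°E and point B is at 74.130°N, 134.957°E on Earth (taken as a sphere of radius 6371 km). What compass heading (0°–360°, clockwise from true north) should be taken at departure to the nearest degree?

With φ₁ = 0.3609, φ₂ = 1.2938, Δλ = -0.5225 rad, the forward-azimuth formula gives
θ = atan2( sin Δλ cos φ₂ , cos φ₁ sin φ₂ − sin φ₁ cos φ₂ cos Δλ ) = atan2(-0.1365, 0.8162) = -9.49°.
Adding 360° brings this into [0°, 360°): 351°.

351°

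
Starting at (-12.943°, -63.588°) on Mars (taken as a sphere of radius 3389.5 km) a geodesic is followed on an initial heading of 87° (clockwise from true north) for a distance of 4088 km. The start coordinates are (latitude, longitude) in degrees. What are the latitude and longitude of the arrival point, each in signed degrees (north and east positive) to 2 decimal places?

-1.85°, 5.39°

Angular distance δ = d/R = 4088/3389.5 = 1.20608 rad; initial bearing θ = 1.5184 rad.
sin φ₂ = sin φ₁ cos δ + cos φ₁ sin δ cos θ = (-0.2240)(0.3567) + (0.9746)(0.9342)(0.0523) = -0.0322, so φ₂ = -1.85°.
Δλ = atan2(sin θ sin δ cos φ₁, cos δ − sin φ₁ sin φ₂) = atan2(0.9092, 0.3495) = 68.976°.
λ₂ = -63.588° + 68.976° = 5.39°.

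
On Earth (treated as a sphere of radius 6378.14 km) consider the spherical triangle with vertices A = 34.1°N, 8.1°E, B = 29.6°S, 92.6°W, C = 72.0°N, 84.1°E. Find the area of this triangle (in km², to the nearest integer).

Side lengths (central angles): a = 2.4009, b = 0.9334, c = 1.9939 rad; semiperimeter s = 2.6641.
By l'Huilier's theorem, tan(E/4) = √[tan(s/2) tan((s−a)/2) tan((s−b)/2) tan((s−c)/2)], giving spherical excess E = 1.7626 rad.
Area = E·R² = 1.7626 × (6378.14)² ≈ 71703980 km².

71703980 km²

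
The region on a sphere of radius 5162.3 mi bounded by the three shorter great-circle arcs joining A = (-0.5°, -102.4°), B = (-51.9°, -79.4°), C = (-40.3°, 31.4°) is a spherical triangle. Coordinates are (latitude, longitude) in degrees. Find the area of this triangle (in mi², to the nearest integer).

10318416 mi²

Side lengths (central angles): a = 1.2219, b = 2.1202, c = 0.9584 rad; semiperimeter s = 2.1503.
By l'Huilier's theorem, tan(E/4) = √[tan(s/2) tan((s−a)/2) tan((s−b)/2) tan((s−c)/2)], giving spherical excess E = 0.3872 rad.
Area = E·R² = 0.3872 × (5162.3)² ≈ 10318416 mi².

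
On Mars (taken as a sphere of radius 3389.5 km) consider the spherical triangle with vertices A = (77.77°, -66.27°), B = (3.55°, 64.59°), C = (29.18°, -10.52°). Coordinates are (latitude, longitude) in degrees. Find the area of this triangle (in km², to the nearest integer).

9320973 km²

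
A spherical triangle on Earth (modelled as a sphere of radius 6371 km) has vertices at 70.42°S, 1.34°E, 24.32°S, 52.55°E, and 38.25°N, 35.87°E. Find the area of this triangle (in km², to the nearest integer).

19490396 km²

Side lengths (central angles): a = 1.1257, b = 1.9460, c = 0.9529 rad; semiperimeter s = 2.0123.
By l'Huilier's theorem, tan(E/4) = √[tan(s/2) tan((s−a)/2) tan((s−b)/2) tan((s−c)/2)], giving spherical excess E = 0.4802 rad.
Area = E·R² = 0.4802 × (6371)² ≈ 19490396 km².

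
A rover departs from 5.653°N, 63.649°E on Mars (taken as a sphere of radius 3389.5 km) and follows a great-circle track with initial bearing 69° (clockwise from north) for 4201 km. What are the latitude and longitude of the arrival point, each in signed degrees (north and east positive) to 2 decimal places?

Angular distance δ = d/R = 4201/3389.5 = 1.23942 rad; initial bearing θ = 1.2043 rad.
sin φ₂ = sin φ₁ cos δ + cos φ₁ sin δ cos θ = (0.0985)(0.3253) + (0.9951)(0.9456)(0.3584) = 0.3693, so φ₂ = 21.67°.
Δλ = atan2(sin θ sin δ cos φ₁, cos δ − sin φ₁ sin φ₂) = atan2(0.8785, 0.2890) = 71.792°.
λ₂ = 63.649° + 71.792° = 135.44°.

21.67°, 135.44°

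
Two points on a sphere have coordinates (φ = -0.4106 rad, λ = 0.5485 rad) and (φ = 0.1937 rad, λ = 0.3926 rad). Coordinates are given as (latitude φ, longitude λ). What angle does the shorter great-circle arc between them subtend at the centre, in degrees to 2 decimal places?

35.71°

With latitudes φ₁ = -23.526°, φ₂ = 11.098° and longitude difference Δλ = -8.932°:
Haversine: a = sin²(Δφ/2) + cos φ₁ cos φ₂ sin²(Δλ/2) = 0.0885 + (0.9169)(0.9813)(0.0061) = 0.09401.
Central angle c = 2·arcsin(√a) = 0.62325 rad.
So the angular separation is 35.71°.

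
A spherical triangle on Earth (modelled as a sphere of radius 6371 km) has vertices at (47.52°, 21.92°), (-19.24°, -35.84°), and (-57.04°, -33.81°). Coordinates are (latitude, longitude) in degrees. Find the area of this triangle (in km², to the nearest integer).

19737615 km²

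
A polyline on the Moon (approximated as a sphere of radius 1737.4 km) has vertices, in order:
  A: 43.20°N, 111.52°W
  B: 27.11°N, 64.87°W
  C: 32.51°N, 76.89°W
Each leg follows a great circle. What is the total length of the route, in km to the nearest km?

Leg A→B: central angle 0.7115 rad, distance 1236.2 km.
Leg B→C: central angle 0.2048 rad, distance 355.8 km.
Total: 1236.2 + 355.8 ≈ 1592 km.

1592 km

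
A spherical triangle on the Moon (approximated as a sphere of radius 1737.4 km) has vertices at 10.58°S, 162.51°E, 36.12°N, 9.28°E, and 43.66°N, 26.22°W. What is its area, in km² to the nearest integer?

Side lengths (central angles): a = 0.4892, b = 2.5493, c = 2.5273 rad; semiperimeter s = 2.7829.
By l'Huilier's theorem, tan(E/4) = √[tan(s/2) tan((s−a)/2) tan((s−b)/2) tan((s−c)/2)], giving spherical excess E = 1.6218 rad.
Area = E·R² = 1.6218 × (1737.4)² ≈ 4895595 km².

4895595 km²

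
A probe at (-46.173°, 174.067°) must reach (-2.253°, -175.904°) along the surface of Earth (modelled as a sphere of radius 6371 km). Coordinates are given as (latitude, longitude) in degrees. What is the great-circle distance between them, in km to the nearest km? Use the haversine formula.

4980 km

With latitudes φ₁ = -46.173°, φ₂ = -2.253° and longitude difference Δλ = 10.029°:
Haversine: a = sin²(Δφ/2) + cos φ₁ cos φ₂ sin²(Δλ/2) = 0.1398 + (0.6925)(0.9992)(0.0076) = 0.14513.
Central angle c = 2·arcsin(√a) = 0.78167 rad.
Distance = R·c = 6371 × 0.7817 ≈ 4980 km.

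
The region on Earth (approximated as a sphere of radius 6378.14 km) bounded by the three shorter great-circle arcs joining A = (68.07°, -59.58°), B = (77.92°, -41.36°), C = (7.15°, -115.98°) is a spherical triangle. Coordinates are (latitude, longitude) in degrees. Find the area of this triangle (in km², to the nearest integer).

3907600 km²

Side lengths (central angles): a = 1.3931, b = 1.2445, c = 0.1935 rad; semiperimeter s = 1.4155.
By l'Huilier's theorem, tan(E/4) = √[tan(s/2) tan((s−a)/2) tan((s−b)/2) tan((s−c)/2)], giving spherical excess E = 0.0961 rad.
Area = E·R² = 0.0961 × (6378.14)² ≈ 3907600 km².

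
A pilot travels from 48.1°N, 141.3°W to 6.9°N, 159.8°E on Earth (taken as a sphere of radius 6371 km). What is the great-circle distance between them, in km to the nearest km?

7162 km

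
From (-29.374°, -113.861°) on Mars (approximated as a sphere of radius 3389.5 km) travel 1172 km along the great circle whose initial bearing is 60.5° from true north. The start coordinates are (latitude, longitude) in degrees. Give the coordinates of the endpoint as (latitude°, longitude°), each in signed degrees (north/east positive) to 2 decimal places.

-18.42°, -95.75°

Angular distance δ = d/R = 1172/3389.5 = 0.34577 rad; initial bearing θ = 1.0559 rad.
sin φ₂ = sin φ₁ cos δ + cos φ₁ sin δ cos θ = (-0.4905)(0.9408) + (0.8714)(0.3389)(0.4924) = -0.3160, so φ₂ = -18.42°.
Δλ = atan2(sin θ sin δ cos φ₁, cos δ − sin φ₁ sin φ₂) = atan2(0.2571, 0.7858) = 18.115°.
λ₂ = -113.861° + 18.115° = -95.75°.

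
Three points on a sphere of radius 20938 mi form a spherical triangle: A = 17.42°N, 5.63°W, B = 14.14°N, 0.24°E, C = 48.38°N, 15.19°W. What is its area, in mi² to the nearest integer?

10857848 mi²

Side lengths (central angles): a = 0.6377, b = 0.5572, c = 0.1140 rad; semiperimeter s = 0.6545.
By l'Huilier's theorem, tan(E/4) = √[tan(s/2) tan((s−a)/2) tan((s−b)/2) tan((s−c)/2)], giving spherical excess E = 0.0248 rad.
Area = E·R² = 0.0248 × (20938)² ≈ 10857848 mi².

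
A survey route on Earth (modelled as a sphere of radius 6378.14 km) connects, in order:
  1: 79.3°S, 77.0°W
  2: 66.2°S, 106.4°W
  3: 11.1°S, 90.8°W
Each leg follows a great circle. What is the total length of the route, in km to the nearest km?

7955 km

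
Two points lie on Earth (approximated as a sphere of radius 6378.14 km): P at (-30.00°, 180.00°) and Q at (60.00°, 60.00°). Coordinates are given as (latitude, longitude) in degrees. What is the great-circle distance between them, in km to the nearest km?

Let φ₁ = -0.5236 rad, φ₂ = 1.0472 rad, and Δλ = -2.0944 rad.
Haversine: a = sin²(Δφ/2) + cos φ₁ cos φ₂ sin²(Δλ/2) = 0.5000 + (0.8660)(0.5000)(0.7500) = 0.82476.
Central angle c = 2·arcsin(√a) = 2.27775 rad.
Distance = R·c = 6378.14 × 2.2777 ≈ 14528 km.

14528 km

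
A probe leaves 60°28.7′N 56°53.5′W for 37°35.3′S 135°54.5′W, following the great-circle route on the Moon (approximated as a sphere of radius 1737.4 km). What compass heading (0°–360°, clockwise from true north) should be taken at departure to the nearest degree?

Δλ = -79.017° = -1.3791 rad.
y = sin Δλ · cos φ₂ = (-0.9817)(0.7924) = -0.7779
x = cos φ₁ sin φ₂ − sin φ₁ cos φ₂ cos Δλ = (0.4928)(-0.6100) − (0.8702)(0.7924)(0.1905) = -0.4319
θ = atan2(y, x) = -119.04°; adding 360° gives 241°.

241°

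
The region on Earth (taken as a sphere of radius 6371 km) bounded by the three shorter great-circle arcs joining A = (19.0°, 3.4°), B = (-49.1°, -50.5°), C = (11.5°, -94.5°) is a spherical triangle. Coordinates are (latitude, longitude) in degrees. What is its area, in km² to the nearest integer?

Side lengths (central angles): a = 1.2547, b = 1.6333, c = 1.4518 rad; semiperimeter s = 2.1699.
By l'Huilier's theorem, tan(E/4) = √[tan(s/2) tan((s−a)/2) tan((s−b)/2) tan((s−c)/2)], giving spherical excess E = 1.2032 rad.
Area = E·R² = 1.2032 × (6371)² ≈ 48838764 km².

48838764 km²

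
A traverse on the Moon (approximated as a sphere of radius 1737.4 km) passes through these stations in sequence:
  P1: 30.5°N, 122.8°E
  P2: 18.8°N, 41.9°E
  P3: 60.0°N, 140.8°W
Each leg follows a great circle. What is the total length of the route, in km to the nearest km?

5281 km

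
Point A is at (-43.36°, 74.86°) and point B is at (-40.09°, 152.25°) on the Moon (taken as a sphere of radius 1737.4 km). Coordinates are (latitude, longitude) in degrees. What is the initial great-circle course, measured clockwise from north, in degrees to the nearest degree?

115°

With φ₁ = -0.7568, φ₂ = -0.6997, Δλ = 1.3507 rad, the forward-azimuth formula gives
θ = atan2( sin Δλ cos φ₂ , cos φ₁ sin φ₂ − sin φ₁ cos φ₂ cos Δλ ) = atan2(0.7466, -0.3535) = 115.34°.
So the initial bearing is 115°.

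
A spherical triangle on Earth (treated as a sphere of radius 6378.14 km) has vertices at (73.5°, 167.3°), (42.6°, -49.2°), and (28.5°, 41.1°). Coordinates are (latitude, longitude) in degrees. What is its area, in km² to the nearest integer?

30012559 km²

Side lengths (central angles): a = 1.2455, b = 1.2555, c = 1.0691 rad; semiperimeter s = 1.7850.
By l'Huilier's theorem, tan(E/4) = √[tan(s/2) tan((s−a)/2) tan((s−b)/2) tan((s−c)/2)], giving spherical excess E = 0.7378 rad.
Area = E·R² = 0.7378 × (6378.14)² ≈ 30012559 km².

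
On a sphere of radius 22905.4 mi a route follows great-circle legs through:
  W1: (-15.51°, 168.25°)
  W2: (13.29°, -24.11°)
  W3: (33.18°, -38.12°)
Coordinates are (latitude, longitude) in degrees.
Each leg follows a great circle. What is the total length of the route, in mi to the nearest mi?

Leg W1→W2: central angle 2.9291 rad, distance 67092.8 mi.
Leg W2→W3: central angle 0.4125 rad, distance 9448.7 mi.
Total: 67092.8 + 9448.7 ≈ 76541 mi.

76541 mi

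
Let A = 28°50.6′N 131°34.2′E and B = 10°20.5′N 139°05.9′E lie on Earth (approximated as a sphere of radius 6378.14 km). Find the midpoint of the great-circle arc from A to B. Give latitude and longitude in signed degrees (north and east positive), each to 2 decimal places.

Central angle δ = 0.3456 rad. Interpolating on the sphere with fraction f = 0.5:
P = [sin((1−f)δ)·A + sin(fδ)·B] / sin δ = 0.5076·A + 0.5076·B in Cartesian coordinates,
giving P = (-0.6724, 0.6595, 0.3360), i.e. latitude 19.63°, longitude 135.55°.

19.63°, 135.55°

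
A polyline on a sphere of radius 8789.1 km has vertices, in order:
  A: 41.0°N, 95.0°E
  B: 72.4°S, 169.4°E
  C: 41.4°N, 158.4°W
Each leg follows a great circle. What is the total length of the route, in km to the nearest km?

Leg A→B: central angle 2.1700 rad, distance 19072.3 km.
Leg B→C: central angle 2.0246 rad, distance 17794.8 km.
Total: 19072.3 + 17794.8 ≈ 36867 km.

36867 km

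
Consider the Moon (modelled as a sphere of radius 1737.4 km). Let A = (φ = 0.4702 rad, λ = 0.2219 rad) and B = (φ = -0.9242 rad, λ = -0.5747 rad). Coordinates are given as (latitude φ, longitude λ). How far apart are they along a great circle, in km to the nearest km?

2705 km

In radians: φ₁ = 0.4702, φ₂ = -0.9242, Δλ = -45.642° = -0.7966 rad.
cos c = sin φ₁ sin φ₂ + cos φ₁ cos φ₂ cos Δλ = (0.4531)(-0.7981) + (0.8915)(0.6025)(0.6991) = 0.01389,
so c = arccos(0.01389) = 1.55690 rad.
Distance = R·c = 1737.4 × 1.5569 ≈ 2705 km.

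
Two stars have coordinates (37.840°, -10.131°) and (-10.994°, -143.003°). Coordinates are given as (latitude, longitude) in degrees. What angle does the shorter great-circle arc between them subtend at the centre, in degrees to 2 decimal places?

130.12°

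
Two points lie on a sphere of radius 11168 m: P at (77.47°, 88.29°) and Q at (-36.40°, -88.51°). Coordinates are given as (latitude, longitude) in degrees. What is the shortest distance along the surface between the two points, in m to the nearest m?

In radians: φ₁ = 1.3521, φ₂ = -0.6353, Δλ = -176.800° = -3.0857 rad.
Haversine: a = sin²(Δφ/2) + cos φ₁ cos φ₂ sin²(Δλ/2) = 0.7023 + (0.2170)(0.8049)(0.9992) = 0.87682.
Central angle c = 2·arcsin(√a) = 2.42437 rad.
Distance = R·c = 11168 × 2.4244 ≈ 27075 m.

27075 m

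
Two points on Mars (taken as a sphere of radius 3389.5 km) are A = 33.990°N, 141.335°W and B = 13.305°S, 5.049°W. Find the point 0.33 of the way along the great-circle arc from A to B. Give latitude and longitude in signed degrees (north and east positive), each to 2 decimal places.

Central angle δ = 2.3630 rad. Interpolating on the sphere with fraction f = 0.33:
P = [sin((1−f)δ)·A + sin(fδ)·B] / sin δ = 1.4238·A + 1.0011·B in Cartesian coordinates,
giving P = (0.0488, -0.8233, 0.5656), i.e. latitude 34.44°, longitude -86.61°.

34.44°, -86.61°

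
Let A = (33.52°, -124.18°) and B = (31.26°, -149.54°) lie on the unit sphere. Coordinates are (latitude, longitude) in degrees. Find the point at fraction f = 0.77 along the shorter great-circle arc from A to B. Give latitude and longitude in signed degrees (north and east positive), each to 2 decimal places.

32.23°, -143.84°

Central angle δ = 0.3749 rad. Interpolating on the sphere with fraction f = 0.77:
P = [sin((1−f)δ)·A + sin(fδ)·B] / sin δ = 0.2352·A + 0.7774·B in Cartesian coordinates,
giving P = (-0.6830, -0.4991, 0.5333), i.e. latitude 32.23°, longitude -143.84°.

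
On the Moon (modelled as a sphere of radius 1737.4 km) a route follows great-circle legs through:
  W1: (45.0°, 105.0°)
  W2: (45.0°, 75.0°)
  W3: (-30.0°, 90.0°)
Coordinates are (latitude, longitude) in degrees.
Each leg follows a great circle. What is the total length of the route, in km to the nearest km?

Leg W1→W2: central angle 0.3681 rad, distance 639.5 km.
Leg W2→W3: central angle 1.3305 rad, distance 2311.7 km.
Total: 639.5 + 2311.7 ≈ 2951 km.

2951 km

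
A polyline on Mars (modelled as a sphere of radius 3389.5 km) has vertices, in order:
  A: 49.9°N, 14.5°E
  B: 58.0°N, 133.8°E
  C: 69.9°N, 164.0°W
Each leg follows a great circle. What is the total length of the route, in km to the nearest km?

Leg A→B: central angle 1.0683 rad, distance 3620.9 km.
Leg B→C: central angle 0.4921 rad, distance 1668.1 km.
Total: 3620.9 + 1668.1 ≈ 5289 km.

5289 km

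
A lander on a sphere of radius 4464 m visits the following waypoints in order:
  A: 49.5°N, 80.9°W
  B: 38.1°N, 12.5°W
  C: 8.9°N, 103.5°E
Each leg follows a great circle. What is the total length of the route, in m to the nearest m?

Leg A→B: central angle 0.8535 rad, distance 3810.1 m.
Leg B→C: central angle 1.8187 rad, distance 8118.6 m.
Total: 3810.1 + 8118.6 ≈ 11929 m.

11929 m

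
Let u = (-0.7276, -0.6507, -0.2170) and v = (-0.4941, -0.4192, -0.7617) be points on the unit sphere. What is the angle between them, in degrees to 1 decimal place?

u·v = 0.7976; |u| = 1.0000, |v| = 1.0000.
cos θ = (u·v)/(|u||v|) = 0.7976, so θ = 37.1°.

37.1°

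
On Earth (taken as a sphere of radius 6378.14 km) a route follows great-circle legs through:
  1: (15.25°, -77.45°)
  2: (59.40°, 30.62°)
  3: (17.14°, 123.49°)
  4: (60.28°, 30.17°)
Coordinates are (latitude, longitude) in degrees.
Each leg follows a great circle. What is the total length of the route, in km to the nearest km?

Leg 1→2: central angle 1.4967 rad, distance 9545.9 km.
Leg 2→3: central angle 1.3394 rad, distance 8543.0 km.
Leg 3→4: central angle 1.3403 rad, distance 8548.3 km.
Total: 9545.9 + 8543.0 + 8548.3 ≈ 26637 km.

26637 km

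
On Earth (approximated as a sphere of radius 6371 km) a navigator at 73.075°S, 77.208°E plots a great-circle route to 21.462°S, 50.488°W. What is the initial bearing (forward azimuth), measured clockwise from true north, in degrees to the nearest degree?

Δλ = -127.696° = -2.2287 rad.
y = sin Δλ · cos φ₂ = (-0.7913)(0.9307) = -0.7364
x = cos φ₁ sin φ₂ − sin φ₁ cos φ₂ cos Δλ = (0.2911)(-0.3659) − (-0.9567)(0.9307)(-0.6115) = -0.6509
θ = atan2(y, x) = -131.48°; adding 360° gives 229°.

229°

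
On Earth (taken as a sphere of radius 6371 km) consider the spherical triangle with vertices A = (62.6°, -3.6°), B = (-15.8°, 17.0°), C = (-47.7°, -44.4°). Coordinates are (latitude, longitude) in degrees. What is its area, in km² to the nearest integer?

Side lengths (central angles): a = 1.0340, b = 2.0067, c = 1.3972 rad; semiperimeter s = 2.2189.
By l'Huilier's theorem, tan(E/4) = √[tan(s/2) tan((s−a)/2) tan((s−b)/2) tan((s−c)/2)], giving spherical excess E = 0.9825 rad.
Area = E·R² = 0.9825 × (6371)² ≈ 39878684 km².

39878684 km²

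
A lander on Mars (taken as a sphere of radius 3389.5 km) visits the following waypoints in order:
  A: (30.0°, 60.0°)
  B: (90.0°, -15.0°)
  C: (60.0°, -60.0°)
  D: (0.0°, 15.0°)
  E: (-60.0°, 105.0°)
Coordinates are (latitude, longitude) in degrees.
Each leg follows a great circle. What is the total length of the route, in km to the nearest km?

Leg A→B: central angle 1.0472 rad, distance 3549.5 km.
Leg B→C: central angle 0.5236 rad, distance 1774.7 km.
Leg C→D: central angle 1.4410 rad, distance 4884.3 km.
Leg D→E: central angle 1.5708 rad, distance 5324.2 km.
Total: 3549.5 + 1774.7 + 4884.3 + 5324.2 ≈ 15533 km.

15533 km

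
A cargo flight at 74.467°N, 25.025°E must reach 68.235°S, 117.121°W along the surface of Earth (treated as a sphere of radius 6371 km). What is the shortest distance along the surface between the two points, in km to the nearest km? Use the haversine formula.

18537 km

In radians: φ₁ = 1.2997, φ₂ = -1.1909, Δλ = -142.146° = -2.4809 rad.
Haversine: a = sin²(Δφ/2) + cos φ₁ cos φ₂ sin²(Δλ/2) = 0.8977 + (0.2678)(0.3708)(0.8948) = 0.98660.
Central angle c = 2·arcsin(√a) = 2.90954 rad.
Distance = R·c = 6371 × 2.9095 ≈ 18537 km.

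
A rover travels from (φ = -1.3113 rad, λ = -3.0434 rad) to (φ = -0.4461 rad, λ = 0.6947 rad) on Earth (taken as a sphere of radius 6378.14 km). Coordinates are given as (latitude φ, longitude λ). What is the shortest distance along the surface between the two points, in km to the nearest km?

8568 km

In radians: φ₁ = -1.3113, φ₂ = -0.4461, Δλ = -145.823° = -2.5451 rad.
cos c = sin φ₁ sin φ₂ + cos φ₁ cos φ₂ cos Δλ = (-0.9665)(-0.4315) + (0.2566)(0.9021)(-0.8273) = 0.22550,
so c = arccos(0.22550) = 1.34334 rad.
Distance = R·c = 6378.14 × 1.3433 ≈ 8568 km.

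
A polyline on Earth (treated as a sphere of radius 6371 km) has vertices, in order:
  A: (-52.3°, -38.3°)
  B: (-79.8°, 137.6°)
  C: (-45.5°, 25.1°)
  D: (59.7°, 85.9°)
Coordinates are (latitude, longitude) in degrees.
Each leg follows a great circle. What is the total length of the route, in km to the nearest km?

23719 km

Leg A→B: central angle 0.8356 rad, distance 5323.9 km.
Leg B→C: central angle 0.8573 rad, distance 5461.9 km.
Leg C→D: central angle 2.0301 rad, distance 12933.6 km.
Total: 5323.9 + 5461.9 + 12933.6 ≈ 23719 km.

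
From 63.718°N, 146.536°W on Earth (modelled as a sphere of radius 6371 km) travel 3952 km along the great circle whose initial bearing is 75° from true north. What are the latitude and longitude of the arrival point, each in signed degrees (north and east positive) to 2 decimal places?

52.77°, -78.41°

Angular distance δ = d/R = 3952/6371 = 0.62031 rad; initial bearing θ = 1.3090 rad.
sin φ₂ = sin φ₁ cos δ + cos φ₁ sin δ cos θ = (0.8966)(0.8137) + (0.4428)(0.5813)(0.2588) = 0.7962, so φ₂ = 52.77°.
Δλ = atan2(sin θ sin δ cos φ₁, cos δ − sin φ₁ sin φ₂) = atan2(0.2486, 0.0998) = 68.128°.
λ₂ = -146.536° + 68.128° = -78.41°.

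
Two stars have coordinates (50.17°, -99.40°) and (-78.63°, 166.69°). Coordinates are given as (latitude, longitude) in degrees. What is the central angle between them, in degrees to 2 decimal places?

In radians: φ₁ = 0.8756, φ₂ = -1.3724, Δλ = -93.910° = -1.6390 rad.
Haversine: a = sin²(Δφ/2) + cos φ₁ cos φ₂ sin²(Δλ/2) = 0.8133 + (0.6405)(0.1971)(0.5341) = 0.88074.
Central angle c = 2·arcsin(√a) = 2.43640 rad.
So the angular separation is 139.60°.

139.60°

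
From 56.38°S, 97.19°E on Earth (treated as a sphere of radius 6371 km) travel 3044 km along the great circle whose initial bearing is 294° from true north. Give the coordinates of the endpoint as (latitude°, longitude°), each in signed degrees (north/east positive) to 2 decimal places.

Angular distance δ = d/R = 3044/6371 = 0.47779 rad; initial bearing θ = 5.1313 rad.
sin φ₂ = sin φ₁ cos δ + cos φ₁ sin δ cos θ = (-0.8327)(0.8880) + (0.5537)(0.4598)(0.4067) = -0.6359, so φ₂ = -39.49°.
Δλ = atan2(sin θ sin δ cos φ₁, cos δ − sin φ₁ sin φ₂) = atan2(-0.2326, 0.3585) = -32.977°.
λ₂ = 97.190° − 32.977° = 64.21°.

-39.49°, 64.21°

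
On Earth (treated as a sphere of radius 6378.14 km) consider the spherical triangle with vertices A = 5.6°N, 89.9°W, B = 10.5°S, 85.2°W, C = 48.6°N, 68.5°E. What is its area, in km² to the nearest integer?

Side lengths (central angles): a = 2.3741, b = 2.1397, c = 0.2926 rad; semiperimeter s = 2.4032.
By l'Huilier's theorem, tan(E/4) = √[tan(s/2) tan((s−a)/2) tan((s−b)/2) tan((s−c)/2)], giving spherical excess E = 0.3744 rad.
Area = E·R² = 0.3744 × (6378.14)² ≈ 15229217 km².

15229217 km²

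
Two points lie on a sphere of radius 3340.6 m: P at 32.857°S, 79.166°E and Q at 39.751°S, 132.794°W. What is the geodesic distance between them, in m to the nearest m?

5924 m

In radians: φ₁ = -0.5735, φ₂ = -0.6938, Δλ = 148.040° = 2.5838 rad.
Haversine: a = sin²(Δφ/2) + cos φ₁ cos φ₂ sin²(Δλ/2) = 0.0036 + (0.8400)(0.7688)(0.9242) = 0.60050.
Central angle c = 2·arcsin(√a) = 1.77319 rad.
Distance = R·c = 3340.6 × 1.7732 ≈ 5924 m.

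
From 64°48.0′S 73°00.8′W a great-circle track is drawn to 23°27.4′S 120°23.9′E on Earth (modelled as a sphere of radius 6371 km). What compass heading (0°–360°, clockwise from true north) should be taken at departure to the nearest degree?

With φ₁ = -1.1310, φ₂ = -0.4094, Δλ = -2.9075 rad, the forward-azimuth formula gives
θ = atan2( sin Δλ cos φ₂ , cos φ₁ sin φ₂ − sin φ₁ cos φ₂ cos Δλ ) = atan2(-0.2128, -0.9769) = -167.71°.
Adding 360° brings this into [0°, 360°): 192°.

192°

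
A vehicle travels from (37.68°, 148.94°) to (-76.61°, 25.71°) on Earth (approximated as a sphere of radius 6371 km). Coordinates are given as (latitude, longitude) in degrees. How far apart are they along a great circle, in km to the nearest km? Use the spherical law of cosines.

In radians: φ₁ = 0.6576, φ₂ = -1.3371, Δλ = -123.230° = -2.1508 rad.
cos c = sin φ₁ sin φ₂ + cos φ₁ cos φ₂ cos Δλ = (0.6113)(-0.9728) + (0.7914)(0.2316)(-0.5480) = -0.69507,
so c = arccos(-0.69507) = 2.33932 rad.
Distance = R·c = 6371 × 2.3393 ≈ 14904 km.

14904 km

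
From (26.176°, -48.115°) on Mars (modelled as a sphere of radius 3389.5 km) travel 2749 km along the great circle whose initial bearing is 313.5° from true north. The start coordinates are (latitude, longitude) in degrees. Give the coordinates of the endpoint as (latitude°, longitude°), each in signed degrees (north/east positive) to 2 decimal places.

48.74°, -101.00°

Angular distance δ = d/R = 2749/3389.5 = 0.81103 rad; initial bearing θ = 5.4716 rad.
sin φ₂ = sin φ₁ cos δ + cos φ₁ sin δ cos θ = (0.4411)(0.6887) + (0.8974)(0.7250)(0.6884) = 0.7517, so φ₂ = 48.74°.
Δλ = atan2(sin θ sin δ cos φ₁, cos δ − sin φ₁ sin φ₂) = atan2(-0.4720, 0.3572) = -52.884°.
λ₂ = -48.115° − 52.884° = -101.00°.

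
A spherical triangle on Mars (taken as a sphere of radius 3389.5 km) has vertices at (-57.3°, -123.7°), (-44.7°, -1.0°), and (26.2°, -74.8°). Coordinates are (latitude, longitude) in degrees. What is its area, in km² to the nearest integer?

Side lengths (central angles): a = 1.7038, b = 1.6237, c = 1.1762 rad; semiperimeter s = 2.2518.
By l'Huilier's theorem, tan(E/4) = √[tan(s/2) tan((s−a)/2) tan((s−b)/2) tan((s−c)/2)], giving spherical excess E = 1.3037 rad.
Area = E·R² = 1.3037 × (3389.5)² ≈ 14978134 km².

14978134 km²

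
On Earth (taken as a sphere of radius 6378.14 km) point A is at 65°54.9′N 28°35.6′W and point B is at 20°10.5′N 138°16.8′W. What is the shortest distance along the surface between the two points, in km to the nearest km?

8827 km

In radians: φ₁ = 1.1504, φ₂ = 0.3521, Δλ = -109.687° = -1.9144 rad.
Haversine: a = sin²(Δφ/2) + cos φ₁ cos φ₂ sin²(Δλ/2) = 0.1510 + (0.4081)(0.9386)(0.6684) = 0.40709.
Central angle c = 2·arcsin(√a) = 1.38389 rad.
Distance = R·c = 6378.14 × 1.3839 ≈ 8827 km.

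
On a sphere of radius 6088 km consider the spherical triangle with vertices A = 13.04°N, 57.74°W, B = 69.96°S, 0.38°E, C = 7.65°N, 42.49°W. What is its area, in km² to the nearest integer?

8075589 km²

Side lengths (central angles): a = 1.4466, b = 0.2781, c = 1.6065 rad; semiperimeter s = 1.6656.
By l'Huilier's theorem, tan(E/4) = √[tan(s/2) tan((s−a)/2) tan((s−b)/2) tan((s−c)/2)], giving spherical excess E = 0.2179 rad.
Area = E·R² = 0.2179 × (6088)² ≈ 8075589 km².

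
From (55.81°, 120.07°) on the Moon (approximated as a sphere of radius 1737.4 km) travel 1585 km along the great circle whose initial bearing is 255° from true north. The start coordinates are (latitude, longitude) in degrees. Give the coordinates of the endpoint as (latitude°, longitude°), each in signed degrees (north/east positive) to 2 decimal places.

23.03°, 63.96°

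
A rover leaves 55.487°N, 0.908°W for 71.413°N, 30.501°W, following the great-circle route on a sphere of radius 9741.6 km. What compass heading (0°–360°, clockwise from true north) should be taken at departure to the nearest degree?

333°

With φ₁ = 0.9684, φ₂ = 1.2464, Δλ = -0.5165 rad, the forward-azimuth formula gives
θ = atan2( sin Δλ cos φ₂ , cos φ₁ sin φ₂ − sin φ₁ cos φ₂ cos Δλ ) = atan2(-0.1574, 0.3087) = -27.02°.
Adding 360° brings this into [0°, 360°): 333°.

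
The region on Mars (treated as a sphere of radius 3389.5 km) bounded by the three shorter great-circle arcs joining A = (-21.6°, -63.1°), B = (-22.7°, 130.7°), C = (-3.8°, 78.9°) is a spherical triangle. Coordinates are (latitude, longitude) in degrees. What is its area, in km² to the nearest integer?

Side lengths (central angles): a = 0.9337, b = 2.3556, c = 2.3336 rad; semiperimeter s = 2.8114.
By l'Huilier's theorem, tan(E/4) = √[tan(s/2) tan((s−a)/2) tan((s−b)/2) tan((s−c)/2)], giving spherical excess E = 2.3905 rad.
Area = E·R² = 2.3905 × (3389.5)² ≈ 27464146 km².

27464146 km²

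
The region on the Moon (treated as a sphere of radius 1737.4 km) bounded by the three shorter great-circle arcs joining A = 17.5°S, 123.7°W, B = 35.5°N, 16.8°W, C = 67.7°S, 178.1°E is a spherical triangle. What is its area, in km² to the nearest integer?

Side lengths (central angles): a = 2.5604, b = 1.0827, c = 1.9827 rad; semiperimeter s = 2.8129.
By l'Huilier's theorem, tan(E/4) = √[tan(s/2) tan((s−a)/2) tan((s−b)/2) tan((s−c)/2)], giving spherical excess E = 2.2464 rad.
Area = E·R² = 2.2464 × (1737.4)² ≈ 6780823 km².

6780823 km²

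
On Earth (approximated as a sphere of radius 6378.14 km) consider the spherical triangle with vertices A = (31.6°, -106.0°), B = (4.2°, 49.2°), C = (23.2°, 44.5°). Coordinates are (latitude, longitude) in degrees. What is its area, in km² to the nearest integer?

8031821 km²

Side lengths (central angles): a = 0.3410, b = 2.0657, c = 2.3931 rad; semiperimeter s = 2.3999.
By l'Huilier's theorem, tan(E/4) = √[tan(s/2) tan((s−a)/2) tan((s−b)/2) tan((s−c)/2)], giving spherical excess E = 0.1974 rad.
Area = E·R² = 0.1974 × (6378.14)² ≈ 8031821 km².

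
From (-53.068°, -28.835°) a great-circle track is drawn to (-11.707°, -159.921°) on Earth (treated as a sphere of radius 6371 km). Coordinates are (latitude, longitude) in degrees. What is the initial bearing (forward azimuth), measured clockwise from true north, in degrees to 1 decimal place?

229.2°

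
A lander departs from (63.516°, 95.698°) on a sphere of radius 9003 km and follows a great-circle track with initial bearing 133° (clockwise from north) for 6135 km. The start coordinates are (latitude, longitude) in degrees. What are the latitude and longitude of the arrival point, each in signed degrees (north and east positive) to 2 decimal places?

30.24°, 127.92°

Angular distance δ = d/R = 6135/9003 = 0.68144 rad; initial bearing θ = 2.3213 rad.
sin φ₂ = sin φ₁ cos δ + cos φ₁ sin δ cos θ = (0.8951)(0.7767) + (0.4459)(0.6299)(-0.6820) = 0.5036, so φ₂ = 30.24°.
Δλ = atan2(sin θ sin δ cos φ₁, cos δ − sin φ₁ sin φ₂) = atan2(0.2054, 0.3259) = 32.224°.
λ₂ = 95.698° + 32.224° = 127.92°.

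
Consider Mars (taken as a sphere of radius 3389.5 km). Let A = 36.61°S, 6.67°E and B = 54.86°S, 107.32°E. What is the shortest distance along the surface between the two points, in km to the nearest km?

In radians: φ₁ = -0.6390, φ₂ = -0.9575, Δλ = 100.650° = 1.7567 rad.
cos c = sin φ₁ sin φ₂ + cos φ₁ cos φ₂ cos Δλ = (-0.5964)(-0.8177) + (0.8027)(0.5756)(-0.1848) = 0.40229,
so c = arccos(0.40229) = 1.15678 rad.
Distance = R·c = 3389.5 × 1.1568 ≈ 3921 km.

3921 km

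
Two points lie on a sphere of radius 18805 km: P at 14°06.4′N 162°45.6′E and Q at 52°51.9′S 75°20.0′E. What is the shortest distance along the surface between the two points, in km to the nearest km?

Let φ₁ = 0.2462 rad, φ₂ = -0.9227 rad, and Δλ = -1.5259 rad.
Haversine: a = sin²(Δφ/2) + cos φ₁ cos φ₂ sin²(Δλ/2) = 0.3044 + (0.9698)(0.6037)(0.4776) = 0.58401.
Central angle c = 2·arcsin(√a) = 1.73961 rad.
Distance = R·c = 18805 × 1.7396 ≈ 32713 km.

32713 km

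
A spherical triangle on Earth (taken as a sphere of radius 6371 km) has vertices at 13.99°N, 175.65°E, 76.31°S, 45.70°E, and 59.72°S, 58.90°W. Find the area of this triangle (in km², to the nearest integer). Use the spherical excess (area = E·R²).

40661680 km²

Side lengths (central angles): a = 0.6284, b = 2.0858, c = 1.9631 rad; semiperimeter s = 2.3387.
By l'Huilier's theorem, tan(E/4) = √[tan(s/2) tan((s−a)/2) tan((s−b)/2) tan((s−c)/2)], giving spherical excess E = 1.0018 rad.
Area = E·R² = 1.0018 × (6371)² ≈ 40661680 km².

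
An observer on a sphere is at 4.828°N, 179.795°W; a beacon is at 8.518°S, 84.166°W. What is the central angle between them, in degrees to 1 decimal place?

96.3°

In radians: φ₁ = 0.0843, φ₂ = -0.1487, Δλ = 95.629° = 1.6690 rad.
Haversine: a = sin²(Δφ/2) + cos φ₁ cos φ₂ sin²(Δλ/2) = 0.0135 + (0.9965)(0.9890)(0.5490) = 0.55456.
Central angle c = 2·arcsin(√a) = 1.68014 rad.
So the angular separation is 96.3°.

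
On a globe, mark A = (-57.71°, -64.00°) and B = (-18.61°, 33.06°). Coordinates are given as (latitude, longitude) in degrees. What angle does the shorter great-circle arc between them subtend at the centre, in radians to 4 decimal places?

Let φ₁ = -1.0072 rad, φ₂ = -0.3248 rad, and Δλ = 1.6940 rad.
Haversine: a = sin²(Δφ/2) + cos φ₁ cos φ₂ sin²(Δλ/2) = 0.1120 + (0.5342)(0.9477)(0.5615) = 0.39623.
Central angle c = 2·arcsin(√a) = 1.36173 rad.
So the angular separation is 1.3617 rad.

1.3617 rad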